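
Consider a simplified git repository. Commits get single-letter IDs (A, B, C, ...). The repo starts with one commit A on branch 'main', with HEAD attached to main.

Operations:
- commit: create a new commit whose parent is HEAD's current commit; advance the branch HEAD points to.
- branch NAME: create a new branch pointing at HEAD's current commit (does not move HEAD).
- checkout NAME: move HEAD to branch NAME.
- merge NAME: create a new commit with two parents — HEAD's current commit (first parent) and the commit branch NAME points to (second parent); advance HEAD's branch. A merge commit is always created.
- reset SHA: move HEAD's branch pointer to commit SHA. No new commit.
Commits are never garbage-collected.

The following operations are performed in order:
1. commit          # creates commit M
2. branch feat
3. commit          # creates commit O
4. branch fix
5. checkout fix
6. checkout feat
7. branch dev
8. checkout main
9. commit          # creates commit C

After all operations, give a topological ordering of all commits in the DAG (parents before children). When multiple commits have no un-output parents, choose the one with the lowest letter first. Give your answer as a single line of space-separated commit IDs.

Answer: A M O C

Derivation:
After op 1 (commit): HEAD=main@M [main=M]
After op 2 (branch): HEAD=main@M [feat=M main=M]
After op 3 (commit): HEAD=main@O [feat=M main=O]
After op 4 (branch): HEAD=main@O [feat=M fix=O main=O]
After op 5 (checkout): HEAD=fix@O [feat=M fix=O main=O]
After op 6 (checkout): HEAD=feat@M [feat=M fix=O main=O]
After op 7 (branch): HEAD=feat@M [dev=M feat=M fix=O main=O]
After op 8 (checkout): HEAD=main@O [dev=M feat=M fix=O main=O]
After op 9 (commit): HEAD=main@C [dev=M feat=M fix=O main=C]
commit A: parents=[]
commit C: parents=['O']
commit M: parents=['A']
commit O: parents=['M']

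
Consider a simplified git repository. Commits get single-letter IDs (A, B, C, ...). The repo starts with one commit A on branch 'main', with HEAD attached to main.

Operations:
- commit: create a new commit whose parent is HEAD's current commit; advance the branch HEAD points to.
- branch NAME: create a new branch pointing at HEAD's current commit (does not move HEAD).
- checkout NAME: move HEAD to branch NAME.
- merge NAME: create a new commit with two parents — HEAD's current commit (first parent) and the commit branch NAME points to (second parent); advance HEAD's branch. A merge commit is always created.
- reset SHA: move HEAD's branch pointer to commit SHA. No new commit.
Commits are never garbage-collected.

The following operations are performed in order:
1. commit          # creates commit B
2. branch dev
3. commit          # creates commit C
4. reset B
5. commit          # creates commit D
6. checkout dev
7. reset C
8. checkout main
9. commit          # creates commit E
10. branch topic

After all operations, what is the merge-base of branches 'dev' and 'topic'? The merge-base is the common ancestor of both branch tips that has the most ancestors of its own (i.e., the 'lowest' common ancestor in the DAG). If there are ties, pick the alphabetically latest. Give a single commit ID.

After op 1 (commit): HEAD=main@B [main=B]
After op 2 (branch): HEAD=main@B [dev=B main=B]
After op 3 (commit): HEAD=main@C [dev=B main=C]
After op 4 (reset): HEAD=main@B [dev=B main=B]
After op 5 (commit): HEAD=main@D [dev=B main=D]
After op 6 (checkout): HEAD=dev@B [dev=B main=D]
After op 7 (reset): HEAD=dev@C [dev=C main=D]
After op 8 (checkout): HEAD=main@D [dev=C main=D]
After op 9 (commit): HEAD=main@E [dev=C main=E]
After op 10 (branch): HEAD=main@E [dev=C main=E topic=E]
ancestors(dev=C): ['A', 'B', 'C']
ancestors(topic=E): ['A', 'B', 'D', 'E']
common: ['A', 'B']

Answer: B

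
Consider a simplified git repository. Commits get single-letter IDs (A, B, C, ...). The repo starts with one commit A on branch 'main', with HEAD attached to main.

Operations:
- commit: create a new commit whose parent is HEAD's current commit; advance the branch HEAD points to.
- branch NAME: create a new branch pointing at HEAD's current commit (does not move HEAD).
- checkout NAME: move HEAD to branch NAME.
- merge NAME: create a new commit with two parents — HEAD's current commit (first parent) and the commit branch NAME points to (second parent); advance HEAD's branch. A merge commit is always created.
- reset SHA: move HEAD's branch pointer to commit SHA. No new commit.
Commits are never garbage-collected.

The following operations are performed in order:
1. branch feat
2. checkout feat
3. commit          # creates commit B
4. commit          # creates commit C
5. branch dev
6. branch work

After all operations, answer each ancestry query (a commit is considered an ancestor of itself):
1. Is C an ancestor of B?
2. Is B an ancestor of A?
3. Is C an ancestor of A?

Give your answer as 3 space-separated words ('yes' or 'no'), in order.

After op 1 (branch): HEAD=main@A [feat=A main=A]
After op 2 (checkout): HEAD=feat@A [feat=A main=A]
After op 3 (commit): HEAD=feat@B [feat=B main=A]
After op 4 (commit): HEAD=feat@C [feat=C main=A]
After op 5 (branch): HEAD=feat@C [dev=C feat=C main=A]
After op 6 (branch): HEAD=feat@C [dev=C feat=C main=A work=C]
ancestors(B) = {A,B}; C in? no
ancestors(A) = {A}; B in? no
ancestors(A) = {A}; C in? no

Answer: no no no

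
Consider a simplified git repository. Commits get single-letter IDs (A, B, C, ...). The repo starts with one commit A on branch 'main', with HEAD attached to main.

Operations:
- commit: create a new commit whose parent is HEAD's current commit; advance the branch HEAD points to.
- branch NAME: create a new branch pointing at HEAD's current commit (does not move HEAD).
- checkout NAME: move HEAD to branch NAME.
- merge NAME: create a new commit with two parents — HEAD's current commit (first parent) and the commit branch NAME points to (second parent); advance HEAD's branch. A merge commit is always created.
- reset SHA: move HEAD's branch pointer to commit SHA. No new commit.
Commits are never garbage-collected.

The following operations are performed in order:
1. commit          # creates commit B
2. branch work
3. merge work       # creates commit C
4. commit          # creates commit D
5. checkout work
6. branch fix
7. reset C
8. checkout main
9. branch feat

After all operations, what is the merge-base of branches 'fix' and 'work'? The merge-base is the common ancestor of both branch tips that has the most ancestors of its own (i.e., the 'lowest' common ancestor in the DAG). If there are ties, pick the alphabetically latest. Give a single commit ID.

After op 1 (commit): HEAD=main@B [main=B]
After op 2 (branch): HEAD=main@B [main=B work=B]
After op 3 (merge): HEAD=main@C [main=C work=B]
After op 4 (commit): HEAD=main@D [main=D work=B]
After op 5 (checkout): HEAD=work@B [main=D work=B]
After op 6 (branch): HEAD=work@B [fix=B main=D work=B]
After op 7 (reset): HEAD=work@C [fix=B main=D work=C]
After op 8 (checkout): HEAD=main@D [fix=B main=D work=C]
After op 9 (branch): HEAD=main@D [feat=D fix=B main=D work=C]
ancestors(fix=B): ['A', 'B']
ancestors(work=C): ['A', 'B', 'C']
common: ['A', 'B']

Answer: B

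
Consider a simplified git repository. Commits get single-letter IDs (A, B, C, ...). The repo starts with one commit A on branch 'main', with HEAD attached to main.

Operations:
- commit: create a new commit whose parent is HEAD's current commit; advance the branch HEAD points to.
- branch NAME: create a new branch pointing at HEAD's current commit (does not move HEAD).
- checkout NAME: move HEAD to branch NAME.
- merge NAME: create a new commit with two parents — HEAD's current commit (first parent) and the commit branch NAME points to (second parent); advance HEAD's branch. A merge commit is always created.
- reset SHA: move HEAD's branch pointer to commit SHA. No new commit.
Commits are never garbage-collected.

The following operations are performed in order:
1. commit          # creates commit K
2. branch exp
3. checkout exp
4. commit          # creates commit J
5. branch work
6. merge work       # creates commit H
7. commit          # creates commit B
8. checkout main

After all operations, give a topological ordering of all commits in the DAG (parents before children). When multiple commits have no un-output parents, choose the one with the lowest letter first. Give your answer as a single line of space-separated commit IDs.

After op 1 (commit): HEAD=main@K [main=K]
After op 2 (branch): HEAD=main@K [exp=K main=K]
After op 3 (checkout): HEAD=exp@K [exp=K main=K]
After op 4 (commit): HEAD=exp@J [exp=J main=K]
After op 5 (branch): HEAD=exp@J [exp=J main=K work=J]
After op 6 (merge): HEAD=exp@H [exp=H main=K work=J]
After op 7 (commit): HEAD=exp@B [exp=B main=K work=J]
After op 8 (checkout): HEAD=main@K [exp=B main=K work=J]
commit A: parents=[]
commit B: parents=['H']
commit H: parents=['J', 'J']
commit J: parents=['K']
commit K: parents=['A']

Answer: A K J H B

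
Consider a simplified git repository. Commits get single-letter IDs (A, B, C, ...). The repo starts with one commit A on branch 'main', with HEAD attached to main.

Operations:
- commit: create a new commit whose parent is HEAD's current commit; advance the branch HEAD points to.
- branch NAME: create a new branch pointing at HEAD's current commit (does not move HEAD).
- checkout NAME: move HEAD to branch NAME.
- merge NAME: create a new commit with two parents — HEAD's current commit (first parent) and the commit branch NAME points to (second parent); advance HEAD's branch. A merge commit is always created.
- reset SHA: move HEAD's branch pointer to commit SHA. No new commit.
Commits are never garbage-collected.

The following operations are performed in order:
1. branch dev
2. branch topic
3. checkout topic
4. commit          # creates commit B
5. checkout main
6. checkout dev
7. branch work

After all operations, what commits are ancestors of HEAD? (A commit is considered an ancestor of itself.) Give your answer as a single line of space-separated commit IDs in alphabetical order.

After op 1 (branch): HEAD=main@A [dev=A main=A]
After op 2 (branch): HEAD=main@A [dev=A main=A topic=A]
After op 3 (checkout): HEAD=topic@A [dev=A main=A topic=A]
After op 4 (commit): HEAD=topic@B [dev=A main=A topic=B]
After op 5 (checkout): HEAD=main@A [dev=A main=A topic=B]
After op 6 (checkout): HEAD=dev@A [dev=A main=A topic=B]
After op 7 (branch): HEAD=dev@A [dev=A main=A topic=B work=A]

Answer: A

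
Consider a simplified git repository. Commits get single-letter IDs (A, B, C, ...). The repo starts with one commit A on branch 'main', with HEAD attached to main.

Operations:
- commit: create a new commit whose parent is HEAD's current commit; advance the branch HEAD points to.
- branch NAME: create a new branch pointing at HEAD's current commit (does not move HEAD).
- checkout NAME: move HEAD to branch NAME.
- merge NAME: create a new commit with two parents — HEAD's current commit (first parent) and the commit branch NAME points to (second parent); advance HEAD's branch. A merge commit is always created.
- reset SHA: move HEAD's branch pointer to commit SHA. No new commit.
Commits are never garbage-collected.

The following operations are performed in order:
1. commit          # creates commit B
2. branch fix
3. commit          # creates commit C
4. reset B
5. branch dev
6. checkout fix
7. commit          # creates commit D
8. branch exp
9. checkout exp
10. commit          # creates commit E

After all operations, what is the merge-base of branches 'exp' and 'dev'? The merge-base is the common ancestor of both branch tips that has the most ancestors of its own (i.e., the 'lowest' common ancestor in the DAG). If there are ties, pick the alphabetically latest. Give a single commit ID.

After op 1 (commit): HEAD=main@B [main=B]
After op 2 (branch): HEAD=main@B [fix=B main=B]
After op 3 (commit): HEAD=main@C [fix=B main=C]
After op 4 (reset): HEAD=main@B [fix=B main=B]
After op 5 (branch): HEAD=main@B [dev=B fix=B main=B]
After op 6 (checkout): HEAD=fix@B [dev=B fix=B main=B]
After op 7 (commit): HEAD=fix@D [dev=B fix=D main=B]
After op 8 (branch): HEAD=fix@D [dev=B exp=D fix=D main=B]
After op 9 (checkout): HEAD=exp@D [dev=B exp=D fix=D main=B]
After op 10 (commit): HEAD=exp@E [dev=B exp=E fix=D main=B]
ancestors(exp=E): ['A', 'B', 'D', 'E']
ancestors(dev=B): ['A', 'B']
common: ['A', 'B']

Answer: B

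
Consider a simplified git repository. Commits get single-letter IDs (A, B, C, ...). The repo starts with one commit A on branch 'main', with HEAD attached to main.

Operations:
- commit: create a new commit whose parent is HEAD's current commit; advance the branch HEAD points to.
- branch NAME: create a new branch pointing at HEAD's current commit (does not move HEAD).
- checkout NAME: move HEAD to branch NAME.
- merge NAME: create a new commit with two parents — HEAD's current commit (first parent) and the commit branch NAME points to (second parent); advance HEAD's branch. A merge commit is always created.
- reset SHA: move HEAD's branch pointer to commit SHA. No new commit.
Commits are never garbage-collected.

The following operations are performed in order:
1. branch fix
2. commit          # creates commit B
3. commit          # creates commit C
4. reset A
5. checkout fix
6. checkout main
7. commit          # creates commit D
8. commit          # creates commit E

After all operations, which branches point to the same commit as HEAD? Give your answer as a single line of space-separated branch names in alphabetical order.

After op 1 (branch): HEAD=main@A [fix=A main=A]
After op 2 (commit): HEAD=main@B [fix=A main=B]
After op 3 (commit): HEAD=main@C [fix=A main=C]
After op 4 (reset): HEAD=main@A [fix=A main=A]
After op 5 (checkout): HEAD=fix@A [fix=A main=A]
After op 6 (checkout): HEAD=main@A [fix=A main=A]
After op 7 (commit): HEAD=main@D [fix=A main=D]
After op 8 (commit): HEAD=main@E [fix=A main=E]

Answer: main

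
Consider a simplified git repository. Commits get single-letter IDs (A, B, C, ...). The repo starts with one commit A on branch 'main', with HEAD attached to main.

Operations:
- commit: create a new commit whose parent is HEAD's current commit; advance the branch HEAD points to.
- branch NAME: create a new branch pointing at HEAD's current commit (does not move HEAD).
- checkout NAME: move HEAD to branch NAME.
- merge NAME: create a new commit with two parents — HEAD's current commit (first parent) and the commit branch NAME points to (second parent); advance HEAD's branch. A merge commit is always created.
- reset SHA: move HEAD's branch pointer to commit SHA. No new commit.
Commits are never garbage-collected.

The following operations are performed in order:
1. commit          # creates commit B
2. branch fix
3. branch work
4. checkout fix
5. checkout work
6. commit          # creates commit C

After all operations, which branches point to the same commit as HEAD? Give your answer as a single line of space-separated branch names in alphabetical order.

Answer: work

Derivation:
After op 1 (commit): HEAD=main@B [main=B]
After op 2 (branch): HEAD=main@B [fix=B main=B]
After op 3 (branch): HEAD=main@B [fix=B main=B work=B]
After op 4 (checkout): HEAD=fix@B [fix=B main=B work=B]
After op 5 (checkout): HEAD=work@B [fix=B main=B work=B]
After op 6 (commit): HEAD=work@C [fix=B main=B work=C]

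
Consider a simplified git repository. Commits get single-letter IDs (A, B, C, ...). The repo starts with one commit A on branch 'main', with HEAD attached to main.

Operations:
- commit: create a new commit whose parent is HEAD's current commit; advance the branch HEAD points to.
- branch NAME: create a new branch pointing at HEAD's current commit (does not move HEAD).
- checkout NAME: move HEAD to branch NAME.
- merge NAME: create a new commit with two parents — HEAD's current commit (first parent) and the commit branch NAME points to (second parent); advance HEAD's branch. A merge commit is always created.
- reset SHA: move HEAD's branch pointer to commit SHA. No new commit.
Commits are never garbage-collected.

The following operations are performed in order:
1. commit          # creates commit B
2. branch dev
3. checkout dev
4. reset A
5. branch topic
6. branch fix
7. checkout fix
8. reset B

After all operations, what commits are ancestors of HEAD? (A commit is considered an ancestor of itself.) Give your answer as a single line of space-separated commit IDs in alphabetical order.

Answer: A B

Derivation:
After op 1 (commit): HEAD=main@B [main=B]
After op 2 (branch): HEAD=main@B [dev=B main=B]
After op 3 (checkout): HEAD=dev@B [dev=B main=B]
After op 4 (reset): HEAD=dev@A [dev=A main=B]
After op 5 (branch): HEAD=dev@A [dev=A main=B topic=A]
After op 6 (branch): HEAD=dev@A [dev=A fix=A main=B topic=A]
After op 7 (checkout): HEAD=fix@A [dev=A fix=A main=B topic=A]
After op 8 (reset): HEAD=fix@B [dev=A fix=B main=B topic=A]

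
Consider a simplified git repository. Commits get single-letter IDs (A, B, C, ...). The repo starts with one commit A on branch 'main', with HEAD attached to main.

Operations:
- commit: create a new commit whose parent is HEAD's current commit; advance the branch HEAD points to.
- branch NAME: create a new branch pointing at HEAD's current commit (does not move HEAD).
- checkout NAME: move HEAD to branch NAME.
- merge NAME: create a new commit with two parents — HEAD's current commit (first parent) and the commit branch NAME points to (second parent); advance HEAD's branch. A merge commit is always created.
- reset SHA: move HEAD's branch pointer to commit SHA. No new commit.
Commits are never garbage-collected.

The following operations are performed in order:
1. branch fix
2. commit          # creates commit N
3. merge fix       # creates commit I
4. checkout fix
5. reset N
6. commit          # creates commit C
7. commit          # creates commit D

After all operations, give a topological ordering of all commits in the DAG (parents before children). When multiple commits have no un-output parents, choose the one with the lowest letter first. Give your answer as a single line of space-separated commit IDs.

Answer: A N C D I

Derivation:
After op 1 (branch): HEAD=main@A [fix=A main=A]
After op 2 (commit): HEAD=main@N [fix=A main=N]
After op 3 (merge): HEAD=main@I [fix=A main=I]
After op 4 (checkout): HEAD=fix@A [fix=A main=I]
After op 5 (reset): HEAD=fix@N [fix=N main=I]
After op 6 (commit): HEAD=fix@C [fix=C main=I]
After op 7 (commit): HEAD=fix@D [fix=D main=I]
commit A: parents=[]
commit C: parents=['N']
commit D: parents=['C']
commit I: parents=['N', 'A']
commit N: parents=['A']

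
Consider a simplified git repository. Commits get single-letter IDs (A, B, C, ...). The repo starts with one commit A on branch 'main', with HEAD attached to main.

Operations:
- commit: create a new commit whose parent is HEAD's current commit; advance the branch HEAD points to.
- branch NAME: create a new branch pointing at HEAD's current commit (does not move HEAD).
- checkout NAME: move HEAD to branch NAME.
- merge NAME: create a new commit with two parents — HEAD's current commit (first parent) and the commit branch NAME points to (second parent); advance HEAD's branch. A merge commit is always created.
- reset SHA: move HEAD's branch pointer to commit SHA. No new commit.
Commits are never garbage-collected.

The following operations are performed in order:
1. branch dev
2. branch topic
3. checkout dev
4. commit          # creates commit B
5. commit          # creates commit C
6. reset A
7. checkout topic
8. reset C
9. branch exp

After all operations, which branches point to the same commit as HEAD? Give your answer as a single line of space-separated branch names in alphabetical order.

Answer: exp topic

Derivation:
After op 1 (branch): HEAD=main@A [dev=A main=A]
After op 2 (branch): HEAD=main@A [dev=A main=A topic=A]
After op 3 (checkout): HEAD=dev@A [dev=A main=A topic=A]
After op 4 (commit): HEAD=dev@B [dev=B main=A topic=A]
After op 5 (commit): HEAD=dev@C [dev=C main=A topic=A]
After op 6 (reset): HEAD=dev@A [dev=A main=A topic=A]
After op 7 (checkout): HEAD=topic@A [dev=A main=A topic=A]
After op 8 (reset): HEAD=topic@C [dev=A main=A topic=C]
After op 9 (branch): HEAD=topic@C [dev=A exp=C main=A topic=C]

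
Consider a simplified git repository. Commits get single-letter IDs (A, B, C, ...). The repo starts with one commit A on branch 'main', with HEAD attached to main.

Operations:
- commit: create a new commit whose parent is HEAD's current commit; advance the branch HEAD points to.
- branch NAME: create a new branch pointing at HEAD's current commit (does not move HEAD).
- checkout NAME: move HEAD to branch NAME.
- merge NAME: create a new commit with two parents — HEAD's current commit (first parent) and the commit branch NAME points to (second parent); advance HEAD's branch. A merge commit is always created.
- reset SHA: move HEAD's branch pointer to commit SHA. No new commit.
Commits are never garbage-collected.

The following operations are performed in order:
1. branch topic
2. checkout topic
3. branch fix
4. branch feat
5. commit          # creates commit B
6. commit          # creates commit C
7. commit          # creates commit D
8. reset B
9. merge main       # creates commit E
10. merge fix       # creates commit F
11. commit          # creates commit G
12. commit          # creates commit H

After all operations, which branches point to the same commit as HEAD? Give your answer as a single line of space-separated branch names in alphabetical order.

Answer: topic

Derivation:
After op 1 (branch): HEAD=main@A [main=A topic=A]
After op 2 (checkout): HEAD=topic@A [main=A topic=A]
After op 3 (branch): HEAD=topic@A [fix=A main=A topic=A]
After op 4 (branch): HEAD=topic@A [feat=A fix=A main=A topic=A]
After op 5 (commit): HEAD=topic@B [feat=A fix=A main=A topic=B]
After op 6 (commit): HEAD=topic@C [feat=A fix=A main=A topic=C]
After op 7 (commit): HEAD=topic@D [feat=A fix=A main=A topic=D]
After op 8 (reset): HEAD=topic@B [feat=A fix=A main=A topic=B]
After op 9 (merge): HEAD=topic@E [feat=A fix=A main=A topic=E]
After op 10 (merge): HEAD=topic@F [feat=A fix=A main=A topic=F]
After op 11 (commit): HEAD=topic@G [feat=A fix=A main=A topic=G]
After op 12 (commit): HEAD=topic@H [feat=A fix=A main=A topic=H]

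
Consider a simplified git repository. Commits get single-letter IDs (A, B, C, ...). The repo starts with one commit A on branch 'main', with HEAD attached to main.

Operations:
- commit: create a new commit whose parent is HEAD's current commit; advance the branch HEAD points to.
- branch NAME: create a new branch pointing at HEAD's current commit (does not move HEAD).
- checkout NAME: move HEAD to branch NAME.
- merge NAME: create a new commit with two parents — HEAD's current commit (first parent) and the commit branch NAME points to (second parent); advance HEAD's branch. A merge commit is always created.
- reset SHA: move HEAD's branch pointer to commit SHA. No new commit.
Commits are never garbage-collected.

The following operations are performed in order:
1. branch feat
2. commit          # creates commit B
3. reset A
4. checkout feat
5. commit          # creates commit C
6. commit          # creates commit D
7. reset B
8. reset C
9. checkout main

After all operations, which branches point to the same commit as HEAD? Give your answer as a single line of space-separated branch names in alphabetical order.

Answer: main

Derivation:
After op 1 (branch): HEAD=main@A [feat=A main=A]
After op 2 (commit): HEAD=main@B [feat=A main=B]
After op 3 (reset): HEAD=main@A [feat=A main=A]
After op 4 (checkout): HEAD=feat@A [feat=A main=A]
After op 5 (commit): HEAD=feat@C [feat=C main=A]
After op 6 (commit): HEAD=feat@D [feat=D main=A]
After op 7 (reset): HEAD=feat@B [feat=B main=A]
After op 8 (reset): HEAD=feat@C [feat=C main=A]
After op 9 (checkout): HEAD=main@A [feat=C main=A]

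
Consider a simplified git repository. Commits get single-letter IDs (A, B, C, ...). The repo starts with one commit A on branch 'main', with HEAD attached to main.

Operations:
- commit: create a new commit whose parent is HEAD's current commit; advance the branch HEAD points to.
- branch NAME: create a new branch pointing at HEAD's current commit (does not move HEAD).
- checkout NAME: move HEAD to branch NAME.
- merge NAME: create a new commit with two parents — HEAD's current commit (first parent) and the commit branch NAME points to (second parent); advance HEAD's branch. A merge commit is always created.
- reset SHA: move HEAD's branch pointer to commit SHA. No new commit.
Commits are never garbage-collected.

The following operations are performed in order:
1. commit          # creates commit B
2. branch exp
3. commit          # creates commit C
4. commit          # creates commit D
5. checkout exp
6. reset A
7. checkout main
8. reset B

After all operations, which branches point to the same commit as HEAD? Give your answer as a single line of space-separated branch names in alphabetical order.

Answer: main

Derivation:
After op 1 (commit): HEAD=main@B [main=B]
After op 2 (branch): HEAD=main@B [exp=B main=B]
After op 3 (commit): HEAD=main@C [exp=B main=C]
After op 4 (commit): HEAD=main@D [exp=B main=D]
After op 5 (checkout): HEAD=exp@B [exp=B main=D]
After op 6 (reset): HEAD=exp@A [exp=A main=D]
After op 7 (checkout): HEAD=main@D [exp=A main=D]
After op 8 (reset): HEAD=main@B [exp=A main=B]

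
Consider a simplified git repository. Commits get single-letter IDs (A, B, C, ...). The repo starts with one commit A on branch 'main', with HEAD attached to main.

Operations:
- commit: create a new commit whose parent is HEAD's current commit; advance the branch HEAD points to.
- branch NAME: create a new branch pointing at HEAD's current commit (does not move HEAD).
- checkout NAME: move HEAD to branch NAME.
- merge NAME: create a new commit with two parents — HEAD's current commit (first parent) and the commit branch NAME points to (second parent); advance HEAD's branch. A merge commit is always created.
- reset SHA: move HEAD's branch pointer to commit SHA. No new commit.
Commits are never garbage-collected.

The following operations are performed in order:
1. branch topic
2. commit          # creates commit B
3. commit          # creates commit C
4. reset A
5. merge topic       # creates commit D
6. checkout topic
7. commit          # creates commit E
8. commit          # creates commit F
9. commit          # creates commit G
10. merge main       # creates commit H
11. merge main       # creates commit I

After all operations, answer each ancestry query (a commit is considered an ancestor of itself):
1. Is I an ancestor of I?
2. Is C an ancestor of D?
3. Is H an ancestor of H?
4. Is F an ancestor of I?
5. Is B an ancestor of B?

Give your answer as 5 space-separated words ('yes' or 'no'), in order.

Answer: yes no yes yes yes

Derivation:
After op 1 (branch): HEAD=main@A [main=A topic=A]
After op 2 (commit): HEAD=main@B [main=B topic=A]
After op 3 (commit): HEAD=main@C [main=C topic=A]
After op 4 (reset): HEAD=main@A [main=A topic=A]
After op 5 (merge): HEAD=main@D [main=D topic=A]
After op 6 (checkout): HEAD=topic@A [main=D topic=A]
After op 7 (commit): HEAD=topic@E [main=D topic=E]
After op 8 (commit): HEAD=topic@F [main=D topic=F]
After op 9 (commit): HEAD=topic@G [main=D topic=G]
After op 10 (merge): HEAD=topic@H [main=D topic=H]
After op 11 (merge): HEAD=topic@I [main=D topic=I]
ancestors(I) = {A,D,E,F,G,H,I}; I in? yes
ancestors(D) = {A,D}; C in? no
ancestors(H) = {A,D,E,F,G,H}; H in? yes
ancestors(I) = {A,D,E,F,G,H,I}; F in? yes
ancestors(B) = {A,B}; B in? yes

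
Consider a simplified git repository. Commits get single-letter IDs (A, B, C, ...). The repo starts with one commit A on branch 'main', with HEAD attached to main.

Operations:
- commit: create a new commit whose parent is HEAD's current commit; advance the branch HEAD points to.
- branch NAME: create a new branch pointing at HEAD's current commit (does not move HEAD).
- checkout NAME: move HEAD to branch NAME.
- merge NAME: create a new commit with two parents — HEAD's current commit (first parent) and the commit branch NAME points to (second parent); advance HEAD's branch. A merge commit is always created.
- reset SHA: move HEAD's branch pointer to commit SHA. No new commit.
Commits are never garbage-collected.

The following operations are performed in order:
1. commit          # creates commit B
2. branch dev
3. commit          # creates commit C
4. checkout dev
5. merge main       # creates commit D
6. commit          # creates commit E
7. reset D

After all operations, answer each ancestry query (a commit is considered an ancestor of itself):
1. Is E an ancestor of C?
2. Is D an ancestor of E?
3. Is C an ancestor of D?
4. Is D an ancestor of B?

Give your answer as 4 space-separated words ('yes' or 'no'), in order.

After op 1 (commit): HEAD=main@B [main=B]
After op 2 (branch): HEAD=main@B [dev=B main=B]
After op 3 (commit): HEAD=main@C [dev=B main=C]
After op 4 (checkout): HEAD=dev@B [dev=B main=C]
After op 5 (merge): HEAD=dev@D [dev=D main=C]
After op 6 (commit): HEAD=dev@E [dev=E main=C]
After op 7 (reset): HEAD=dev@D [dev=D main=C]
ancestors(C) = {A,B,C}; E in? no
ancestors(E) = {A,B,C,D,E}; D in? yes
ancestors(D) = {A,B,C,D}; C in? yes
ancestors(B) = {A,B}; D in? no

Answer: no yes yes no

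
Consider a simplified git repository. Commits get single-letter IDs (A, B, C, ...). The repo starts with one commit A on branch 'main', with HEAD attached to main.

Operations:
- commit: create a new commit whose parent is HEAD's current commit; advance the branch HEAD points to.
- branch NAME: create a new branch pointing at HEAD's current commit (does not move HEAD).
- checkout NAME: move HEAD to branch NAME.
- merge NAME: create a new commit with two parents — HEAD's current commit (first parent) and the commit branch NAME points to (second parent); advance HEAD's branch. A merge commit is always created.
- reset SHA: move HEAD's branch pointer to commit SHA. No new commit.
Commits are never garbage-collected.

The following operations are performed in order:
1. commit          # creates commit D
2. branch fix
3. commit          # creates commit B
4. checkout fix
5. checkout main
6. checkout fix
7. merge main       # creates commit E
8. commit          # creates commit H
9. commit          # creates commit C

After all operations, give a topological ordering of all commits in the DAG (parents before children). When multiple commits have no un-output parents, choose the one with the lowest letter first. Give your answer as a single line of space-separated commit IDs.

After op 1 (commit): HEAD=main@D [main=D]
After op 2 (branch): HEAD=main@D [fix=D main=D]
After op 3 (commit): HEAD=main@B [fix=D main=B]
After op 4 (checkout): HEAD=fix@D [fix=D main=B]
After op 5 (checkout): HEAD=main@B [fix=D main=B]
After op 6 (checkout): HEAD=fix@D [fix=D main=B]
After op 7 (merge): HEAD=fix@E [fix=E main=B]
After op 8 (commit): HEAD=fix@H [fix=H main=B]
After op 9 (commit): HEAD=fix@C [fix=C main=B]
commit A: parents=[]
commit B: parents=['D']
commit C: parents=['H']
commit D: parents=['A']
commit E: parents=['D', 'B']
commit H: parents=['E']

Answer: A D B E H C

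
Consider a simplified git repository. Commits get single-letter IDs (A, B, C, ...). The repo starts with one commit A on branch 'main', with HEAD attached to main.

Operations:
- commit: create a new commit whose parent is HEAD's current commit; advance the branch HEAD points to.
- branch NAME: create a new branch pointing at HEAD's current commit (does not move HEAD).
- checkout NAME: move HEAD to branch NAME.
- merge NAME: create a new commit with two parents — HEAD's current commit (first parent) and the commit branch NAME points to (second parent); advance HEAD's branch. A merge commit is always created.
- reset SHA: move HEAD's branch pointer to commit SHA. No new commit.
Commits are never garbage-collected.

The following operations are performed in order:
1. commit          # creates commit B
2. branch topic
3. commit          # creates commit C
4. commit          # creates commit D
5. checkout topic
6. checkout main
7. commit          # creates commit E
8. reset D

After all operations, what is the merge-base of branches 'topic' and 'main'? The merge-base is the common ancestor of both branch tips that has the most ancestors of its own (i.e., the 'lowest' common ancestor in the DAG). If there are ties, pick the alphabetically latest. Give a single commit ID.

Answer: B

Derivation:
After op 1 (commit): HEAD=main@B [main=B]
After op 2 (branch): HEAD=main@B [main=B topic=B]
After op 3 (commit): HEAD=main@C [main=C topic=B]
After op 4 (commit): HEAD=main@D [main=D topic=B]
After op 5 (checkout): HEAD=topic@B [main=D topic=B]
After op 6 (checkout): HEAD=main@D [main=D topic=B]
After op 7 (commit): HEAD=main@E [main=E topic=B]
After op 8 (reset): HEAD=main@D [main=D topic=B]
ancestors(topic=B): ['A', 'B']
ancestors(main=D): ['A', 'B', 'C', 'D']
common: ['A', 'B']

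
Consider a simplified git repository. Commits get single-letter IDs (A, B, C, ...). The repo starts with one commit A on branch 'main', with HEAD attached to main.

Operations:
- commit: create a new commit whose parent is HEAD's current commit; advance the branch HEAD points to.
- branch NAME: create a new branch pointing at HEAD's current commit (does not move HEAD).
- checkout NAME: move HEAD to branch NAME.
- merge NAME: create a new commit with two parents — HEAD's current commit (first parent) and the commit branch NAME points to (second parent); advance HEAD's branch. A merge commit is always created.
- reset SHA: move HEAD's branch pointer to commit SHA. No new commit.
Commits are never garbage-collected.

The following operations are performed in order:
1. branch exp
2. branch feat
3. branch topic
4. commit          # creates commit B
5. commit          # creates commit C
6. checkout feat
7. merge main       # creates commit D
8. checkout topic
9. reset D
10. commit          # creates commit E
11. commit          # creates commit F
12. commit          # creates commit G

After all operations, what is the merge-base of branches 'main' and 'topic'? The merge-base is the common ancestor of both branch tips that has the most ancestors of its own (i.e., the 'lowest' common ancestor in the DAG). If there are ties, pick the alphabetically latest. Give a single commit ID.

Answer: C

Derivation:
After op 1 (branch): HEAD=main@A [exp=A main=A]
After op 2 (branch): HEAD=main@A [exp=A feat=A main=A]
After op 3 (branch): HEAD=main@A [exp=A feat=A main=A topic=A]
After op 4 (commit): HEAD=main@B [exp=A feat=A main=B topic=A]
After op 5 (commit): HEAD=main@C [exp=A feat=A main=C topic=A]
After op 6 (checkout): HEAD=feat@A [exp=A feat=A main=C topic=A]
After op 7 (merge): HEAD=feat@D [exp=A feat=D main=C topic=A]
After op 8 (checkout): HEAD=topic@A [exp=A feat=D main=C topic=A]
After op 9 (reset): HEAD=topic@D [exp=A feat=D main=C topic=D]
After op 10 (commit): HEAD=topic@E [exp=A feat=D main=C topic=E]
After op 11 (commit): HEAD=topic@F [exp=A feat=D main=C topic=F]
After op 12 (commit): HEAD=topic@G [exp=A feat=D main=C topic=G]
ancestors(main=C): ['A', 'B', 'C']
ancestors(topic=G): ['A', 'B', 'C', 'D', 'E', 'F', 'G']
common: ['A', 'B', 'C']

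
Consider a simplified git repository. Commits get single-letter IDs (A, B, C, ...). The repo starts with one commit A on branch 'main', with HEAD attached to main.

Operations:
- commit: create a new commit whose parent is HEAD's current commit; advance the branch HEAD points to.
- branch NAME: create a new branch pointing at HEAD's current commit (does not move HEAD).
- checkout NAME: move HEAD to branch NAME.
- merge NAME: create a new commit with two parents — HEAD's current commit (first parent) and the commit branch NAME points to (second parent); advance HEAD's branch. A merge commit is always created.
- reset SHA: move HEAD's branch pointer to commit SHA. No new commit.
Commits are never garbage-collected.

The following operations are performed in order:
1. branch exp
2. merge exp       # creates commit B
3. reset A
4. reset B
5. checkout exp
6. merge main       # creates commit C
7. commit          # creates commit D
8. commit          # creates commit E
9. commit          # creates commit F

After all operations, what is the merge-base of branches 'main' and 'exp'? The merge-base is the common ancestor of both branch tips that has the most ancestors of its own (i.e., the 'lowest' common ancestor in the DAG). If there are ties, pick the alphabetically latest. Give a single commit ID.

After op 1 (branch): HEAD=main@A [exp=A main=A]
After op 2 (merge): HEAD=main@B [exp=A main=B]
After op 3 (reset): HEAD=main@A [exp=A main=A]
After op 4 (reset): HEAD=main@B [exp=A main=B]
After op 5 (checkout): HEAD=exp@A [exp=A main=B]
After op 6 (merge): HEAD=exp@C [exp=C main=B]
After op 7 (commit): HEAD=exp@D [exp=D main=B]
After op 8 (commit): HEAD=exp@E [exp=E main=B]
After op 9 (commit): HEAD=exp@F [exp=F main=B]
ancestors(main=B): ['A', 'B']
ancestors(exp=F): ['A', 'B', 'C', 'D', 'E', 'F']
common: ['A', 'B']

Answer: B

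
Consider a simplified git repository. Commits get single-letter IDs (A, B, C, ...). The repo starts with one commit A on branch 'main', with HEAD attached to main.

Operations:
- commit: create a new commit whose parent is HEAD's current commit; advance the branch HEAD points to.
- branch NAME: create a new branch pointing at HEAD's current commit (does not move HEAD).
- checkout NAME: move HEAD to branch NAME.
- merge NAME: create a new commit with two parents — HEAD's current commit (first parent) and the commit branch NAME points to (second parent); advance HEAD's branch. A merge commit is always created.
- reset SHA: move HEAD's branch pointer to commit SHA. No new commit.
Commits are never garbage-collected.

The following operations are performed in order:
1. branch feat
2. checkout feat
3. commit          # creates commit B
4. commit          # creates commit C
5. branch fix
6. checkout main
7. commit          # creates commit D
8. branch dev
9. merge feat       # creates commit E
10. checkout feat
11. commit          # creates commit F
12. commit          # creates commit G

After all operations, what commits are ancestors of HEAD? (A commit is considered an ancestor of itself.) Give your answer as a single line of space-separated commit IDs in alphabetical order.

Answer: A B C F G

Derivation:
After op 1 (branch): HEAD=main@A [feat=A main=A]
After op 2 (checkout): HEAD=feat@A [feat=A main=A]
After op 3 (commit): HEAD=feat@B [feat=B main=A]
After op 4 (commit): HEAD=feat@C [feat=C main=A]
After op 5 (branch): HEAD=feat@C [feat=C fix=C main=A]
After op 6 (checkout): HEAD=main@A [feat=C fix=C main=A]
After op 7 (commit): HEAD=main@D [feat=C fix=C main=D]
After op 8 (branch): HEAD=main@D [dev=D feat=C fix=C main=D]
After op 9 (merge): HEAD=main@E [dev=D feat=C fix=C main=E]
After op 10 (checkout): HEAD=feat@C [dev=D feat=C fix=C main=E]
After op 11 (commit): HEAD=feat@F [dev=D feat=F fix=C main=E]
After op 12 (commit): HEAD=feat@G [dev=D feat=G fix=C main=E]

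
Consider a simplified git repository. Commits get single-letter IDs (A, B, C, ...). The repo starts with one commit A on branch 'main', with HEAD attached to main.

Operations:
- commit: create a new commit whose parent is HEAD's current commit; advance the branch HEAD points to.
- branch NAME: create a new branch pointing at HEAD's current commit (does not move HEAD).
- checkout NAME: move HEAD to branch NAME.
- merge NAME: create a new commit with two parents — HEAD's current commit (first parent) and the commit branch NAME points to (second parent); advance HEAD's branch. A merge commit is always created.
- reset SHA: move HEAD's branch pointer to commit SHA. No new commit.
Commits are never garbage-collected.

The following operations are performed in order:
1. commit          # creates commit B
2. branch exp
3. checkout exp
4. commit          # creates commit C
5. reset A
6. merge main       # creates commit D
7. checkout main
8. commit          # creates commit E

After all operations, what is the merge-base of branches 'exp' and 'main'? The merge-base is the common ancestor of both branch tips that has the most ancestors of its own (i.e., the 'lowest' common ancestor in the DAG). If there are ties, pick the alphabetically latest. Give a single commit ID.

Answer: B

Derivation:
After op 1 (commit): HEAD=main@B [main=B]
After op 2 (branch): HEAD=main@B [exp=B main=B]
After op 3 (checkout): HEAD=exp@B [exp=B main=B]
After op 4 (commit): HEAD=exp@C [exp=C main=B]
After op 5 (reset): HEAD=exp@A [exp=A main=B]
After op 6 (merge): HEAD=exp@D [exp=D main=B]
After op 7 (checkout): HEAD=main@B [exp=D main=B]
After op 8 (commit): HEAD=main@E [exp=D main=E]
ancestors(exp=D): ['A', 'B', 'D']
ancestors(main=E): ['A', 'B', 'E']
common: ['A', 'B']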